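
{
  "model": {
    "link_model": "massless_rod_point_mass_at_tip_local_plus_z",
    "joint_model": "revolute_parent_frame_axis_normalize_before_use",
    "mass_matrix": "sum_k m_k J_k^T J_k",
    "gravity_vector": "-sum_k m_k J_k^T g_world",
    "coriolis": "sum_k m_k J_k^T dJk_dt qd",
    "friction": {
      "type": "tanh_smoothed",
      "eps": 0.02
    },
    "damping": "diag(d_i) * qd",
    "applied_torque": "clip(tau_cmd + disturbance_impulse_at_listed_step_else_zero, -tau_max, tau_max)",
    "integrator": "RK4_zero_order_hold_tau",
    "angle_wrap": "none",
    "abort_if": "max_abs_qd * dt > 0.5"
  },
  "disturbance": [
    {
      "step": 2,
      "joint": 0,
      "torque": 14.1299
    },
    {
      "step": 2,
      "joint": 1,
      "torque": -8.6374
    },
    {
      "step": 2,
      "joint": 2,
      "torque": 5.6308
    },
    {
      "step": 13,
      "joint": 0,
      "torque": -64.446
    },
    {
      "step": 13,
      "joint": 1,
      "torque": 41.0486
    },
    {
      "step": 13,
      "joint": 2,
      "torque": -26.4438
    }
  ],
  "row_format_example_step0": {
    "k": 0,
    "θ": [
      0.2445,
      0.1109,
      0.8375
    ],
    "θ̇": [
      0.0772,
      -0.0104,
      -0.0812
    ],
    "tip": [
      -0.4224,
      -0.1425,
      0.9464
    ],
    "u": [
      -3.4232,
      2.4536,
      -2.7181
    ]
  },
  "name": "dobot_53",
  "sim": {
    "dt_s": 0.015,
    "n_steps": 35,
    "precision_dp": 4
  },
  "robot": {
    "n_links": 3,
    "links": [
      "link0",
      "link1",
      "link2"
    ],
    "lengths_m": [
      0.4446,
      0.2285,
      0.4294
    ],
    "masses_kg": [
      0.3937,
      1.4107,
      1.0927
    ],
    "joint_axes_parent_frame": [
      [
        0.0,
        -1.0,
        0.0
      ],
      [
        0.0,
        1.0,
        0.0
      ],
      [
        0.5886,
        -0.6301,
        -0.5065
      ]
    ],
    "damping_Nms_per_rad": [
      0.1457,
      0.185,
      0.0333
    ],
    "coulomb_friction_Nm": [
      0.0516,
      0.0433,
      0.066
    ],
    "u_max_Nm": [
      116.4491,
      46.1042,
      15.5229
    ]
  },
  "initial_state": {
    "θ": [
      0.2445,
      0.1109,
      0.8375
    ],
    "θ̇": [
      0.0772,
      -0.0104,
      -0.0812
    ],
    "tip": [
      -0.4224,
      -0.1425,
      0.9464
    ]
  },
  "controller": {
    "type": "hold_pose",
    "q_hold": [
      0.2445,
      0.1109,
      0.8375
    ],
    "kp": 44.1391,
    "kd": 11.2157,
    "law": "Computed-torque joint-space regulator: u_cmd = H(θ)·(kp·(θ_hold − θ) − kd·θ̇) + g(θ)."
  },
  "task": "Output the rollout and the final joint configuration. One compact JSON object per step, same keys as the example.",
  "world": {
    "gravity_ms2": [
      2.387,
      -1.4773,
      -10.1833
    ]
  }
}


{"k":1,"\u03b8":[0.2456,0.111,0.8367],"\u03b8\u0307":[0.0662,0.0067,-0.0432],"tip":[-0.4232,-0.1424,0.9462],"u":[-3.277,2.3916,-2.7053]}
{"k":2,"\u03b8":[0.2465,0.1112,0.8363],"\u03b8\u0307":[0.0507,0.0038,-0.0232],"tip":[-0.4238,-0.1424,0.9459],"u":[10.9884,-6.3007,2.9377]}
{"k":3,"\u03b8":[0.2471,0.111,0.8399],"\u03b8\u0307":[0.0257,-0.0465,0.5024],"tip":[-0.4254,-0.1426,0.9446],"u":[-5.4791,3.7924,-3.6474]}
{"k":4,"\u03b8":[0.2474,0.1101,0.8466],"\u03b8\u0307":[0.0141,-0.0637,0.3845],"tip":[-0.4277,-0.1431,0.9424],"u":[-5.1109,3.5922,-3.5197]}
{"k":5,"\u03b8":[0.2476,0.1091,0.8516],"\u03b8\u0307":[0.0078,-0.0669,0.2896],"tip":[-0.4296,-0.1434,0.9406],"u":[-4.7739,3.4069,-3.4023]}
{"k":6,"\u03b8":[0.2477,0.1082,0.8554],"\u03b8\u0307":[0.0047,-0.0622,0.2122],"tip":[-0.4311,-0.1436,0.9392],"u":[-4.466,3.2359,-3.2945]}
{"k":7,"\u03b8":[0.2477,0.1073,0.8581],"\u03b8\u0307":[0.0031,-0.0543,0.148],"tip":[-0.4322,-0.1438,0.9382],"u":[-4.1848,3.0783,-3.1957]}
{"k":8,"\u03b8":[0.2478,0.1066,0.8599],"\u03b8\u0307":[0.0022,-0.0456,0.094],"tip":[-0.4331,-0.1439,0.9374],"u":[-3.9287,2.9337,-3.1054]}
{"k":9,"\u03b8":[0.2478,0.106,0.861],"\u03b8\u0307":[0.0015,-0.0375,0.0484],"tip":[-0.4336,-0.144,0.9369],"u":[-3.6959,2.8012,-3.0231]}
{"k":10,"\u03b8":[0.2478,0.1055,0.8615],"\u03b8\u0307":[0.0023,-0.025,0.0155],"tip":[-0.434,-0.144,0.9366],"u":[-3.4847,2.6806,-2.9498]}
{"k":11,"\u03b8":[0.2479,0.1052,0.8616],"\u03b8\u0307":[0.0064,0.001,0.0062],"tip":[-0.4342,-0.144,0.9365],"u":[-3.2929,2.5723,-2.8898]}
{"k":12,"\u03b8":[0.2479,0.1051,0.8614],"\u03b8\u0307":[0.0041,0.0083,-0.0074],"tip":[-0.4343,-0.144,0.9365],"u":[-3.1199,2.479,-2.8392]}
{"k":13,"\u03b8":[0.2479,0.1051,0.8611],"\u03b8\u0307":[0.0042,0.024,-0.0061],"tip":[-0.4342,-0.144,0.9366],"u":[-67.4107,43.4449,-15.5229]}
{"k":14,"\u03b8":[0.2745,0.197,0.924],"\u03b8\u0307":[3.3454,11.6456,7.855],"tip":[-0.4276,-0.1472,0.9367],"u":[8.4535,-5.0997,-0.2985]}
{"k":15,"\u03b8":[0.3127,0.3331,1.0119],"\u03b8\u0307":[1.8902,6.9207,4.2195],"tip":[-0.4159,-0.1499,0.9368],"u":[7.4015,-4.8946,-0.1393]}
{"k":16,"\u03b8":[0.3343,0.4145,1.0592],"\u03b8\u0307":[1.0756,4.1966,2.293],"tip":[-0.4065,-0.1504,0.9375],"u":[6.4099,-4.5429,-0.1751]}
{"k":17,"\u03b8":[0.3466,0.4642,1.0848],"\u03b8\u0307":[0.6014,2.5529,1.2057],"tip":[-0.3991,-0.1504,0.9387],"u":[5.5097,-4.1399,-0.2782]}
{"k":18,"\u03b8":[0.3532,0.494,1.0975],"\u03b8\u0307":[0.3049,1.4835,0.5387],"tip":[-0.3933,-0.1504,0.9401],"u":[4.7004,-3.7294,-0.407]}
{"k":19,"\u03b8":[0.3562,0.5105,1.1022],"\u03b8\u0307":[0.1099,0.7495,0.1053],"tip":[-0.3888,-0.1504,0.9417],"u":[3.9734,-3.3302,-0.5451]}
{"k":20,"\u03b8":[0.3569,0.5179,1.1017],"\u03b8\u0307":[-0.0124,0.2715,-0.1392],"tip":[-0.3854,-0.1504,0.9432],"u":[3.3165,-2.9502,-0.7002]}
{"k":21,"\u03b8":[0.3561,0.5195,1.0986],"\u03b8\u0307":[-0.0828,-0.0308,-0.2705],"tip":[-0.3829,-0.1504,0.9447],"u":[2.7081,-2.5952,-0.8571]}
{"k":22,"\u03b8":[0.3546,0.5177,1.0941],"\u03b8\u0307":[-0.115,-0.2036,-0.326],"tip":[-0.3811,-0.1504,0.9459],"u":[2.1556,-2.2768,-1.0052]}
{"k":23,"\u03b8":[0.3527,0.5137,1.0889],"\u03b8\u0307":[-0.1351,-0.328,-0.3571],"tip":[-0.38,-0.1504,0.947],"u":[1.6538,-1.9811,-1.1437]}
{"k":24,"\u03b8":[0.3506,0.5081,1.0835],"\u03b8\u0307":[-0.1465,-0.4163,-0.3712],"tip":[-0.3795,-0.1505,0.9478],"u":[1.1985,-1.7071,-1.2723]}
{"k":25,"\u03b8":[0.3484,0.5015,1.0779],"\u03b8\u0307":[-0.1516,-0.4771,-0.3734],"tip":[-0.3793,-0.1505,0.9485],"u":[0.7857,-1.4537,-1.3912]}
{"k":26,"\u03b8":[0.3461,0.494,1.0724],"\u03b8\u0307":[-0.1523,-0.5166,-0.3673],"tip":[-0.3796,-0.1505,0.949],"u":[0.412,-1.2199,-1.5007]}
{"k":27,"\u03b8":[0.3439,0.4861,1.0669],"\u03b8\u0307":[-0.1497,-0.5398,-0.3556],"tip":[-0.3801,-0.1505,0.9494],"u":[0.0742,-1.0047,-1.6011]}
{"k":28,"\u03b8":[0.3417,0.478,1.0617],"\u03b8\u0307":[-0.1449,-0.5506,-0.3401],"tip":[-0.3809,-0.1504,0.9496],"u":[-0.2304,-0.807,-1.6929]}
{"k":29,"\u03b8":[0.3395,0.4697,1.0568],"\u03b8\u0307":[-0.1387,-0.5519,-0.3224],"tip":[-0.3819,-0.1504,0.9497],"u":[-0.5045,-0.6257,-1.7765]}
{"k":30,"\u03b8":[0.3375,0.4615,1.0521],"\u03b8\u0307":[-0.1315,-0.5462,-0.3034],"tip":[-0.383,-0.1504,0.9497],"u":[-0.7505,-0.4598,-1.8524]}
{"k":31,"\u03b8":[0.3356,0.4534,1.0477],"\u03b8\u0307":[-0.1239,-0.5352,-0.284],"tip":[-0.3843,-0.1504,0.9496],"u":[-0.9706,-0.3084,-1.9211]}
{"k":32,"\u03b8":[0.3338,0.4455,1.0436],"\u03b8\u0307":[-0.1162,-0.5204,-0.2648],"tip":[-0.3856,-0.1503,0.9494],"u":[-1.1669,-0.1706,-1.983]}
{"k":33,"\u03b8":[0.3322,0.4379,1.0398],"\u03b8\u0307":[-0.1085,-0.503,-0.2461],"tip":[-0.387,-0.1503,0.9491],"u":[-1.3412,-0.0453,-2.0387]}
{"k":34,"\u03b8":[0.3306,0.4305,1.0363],"\u03b8\u0307":[-0.1011,-0.4839,-0.2282],"tip":[-0.3884,-0.1503,0.9488],"u":[-1.4955,0.0684,-2.0887]}
{"k":35,"\u03b8":[0.3291,0.4235,1.033],"\u03b8\u0307":[-0.0941,-0.4637,-0.2113],"tip":[-0.3899,-0.1502,0.9485]}
{"summary": "final \u03b8 (rad): 0.3291 0.4235 1.0330"}


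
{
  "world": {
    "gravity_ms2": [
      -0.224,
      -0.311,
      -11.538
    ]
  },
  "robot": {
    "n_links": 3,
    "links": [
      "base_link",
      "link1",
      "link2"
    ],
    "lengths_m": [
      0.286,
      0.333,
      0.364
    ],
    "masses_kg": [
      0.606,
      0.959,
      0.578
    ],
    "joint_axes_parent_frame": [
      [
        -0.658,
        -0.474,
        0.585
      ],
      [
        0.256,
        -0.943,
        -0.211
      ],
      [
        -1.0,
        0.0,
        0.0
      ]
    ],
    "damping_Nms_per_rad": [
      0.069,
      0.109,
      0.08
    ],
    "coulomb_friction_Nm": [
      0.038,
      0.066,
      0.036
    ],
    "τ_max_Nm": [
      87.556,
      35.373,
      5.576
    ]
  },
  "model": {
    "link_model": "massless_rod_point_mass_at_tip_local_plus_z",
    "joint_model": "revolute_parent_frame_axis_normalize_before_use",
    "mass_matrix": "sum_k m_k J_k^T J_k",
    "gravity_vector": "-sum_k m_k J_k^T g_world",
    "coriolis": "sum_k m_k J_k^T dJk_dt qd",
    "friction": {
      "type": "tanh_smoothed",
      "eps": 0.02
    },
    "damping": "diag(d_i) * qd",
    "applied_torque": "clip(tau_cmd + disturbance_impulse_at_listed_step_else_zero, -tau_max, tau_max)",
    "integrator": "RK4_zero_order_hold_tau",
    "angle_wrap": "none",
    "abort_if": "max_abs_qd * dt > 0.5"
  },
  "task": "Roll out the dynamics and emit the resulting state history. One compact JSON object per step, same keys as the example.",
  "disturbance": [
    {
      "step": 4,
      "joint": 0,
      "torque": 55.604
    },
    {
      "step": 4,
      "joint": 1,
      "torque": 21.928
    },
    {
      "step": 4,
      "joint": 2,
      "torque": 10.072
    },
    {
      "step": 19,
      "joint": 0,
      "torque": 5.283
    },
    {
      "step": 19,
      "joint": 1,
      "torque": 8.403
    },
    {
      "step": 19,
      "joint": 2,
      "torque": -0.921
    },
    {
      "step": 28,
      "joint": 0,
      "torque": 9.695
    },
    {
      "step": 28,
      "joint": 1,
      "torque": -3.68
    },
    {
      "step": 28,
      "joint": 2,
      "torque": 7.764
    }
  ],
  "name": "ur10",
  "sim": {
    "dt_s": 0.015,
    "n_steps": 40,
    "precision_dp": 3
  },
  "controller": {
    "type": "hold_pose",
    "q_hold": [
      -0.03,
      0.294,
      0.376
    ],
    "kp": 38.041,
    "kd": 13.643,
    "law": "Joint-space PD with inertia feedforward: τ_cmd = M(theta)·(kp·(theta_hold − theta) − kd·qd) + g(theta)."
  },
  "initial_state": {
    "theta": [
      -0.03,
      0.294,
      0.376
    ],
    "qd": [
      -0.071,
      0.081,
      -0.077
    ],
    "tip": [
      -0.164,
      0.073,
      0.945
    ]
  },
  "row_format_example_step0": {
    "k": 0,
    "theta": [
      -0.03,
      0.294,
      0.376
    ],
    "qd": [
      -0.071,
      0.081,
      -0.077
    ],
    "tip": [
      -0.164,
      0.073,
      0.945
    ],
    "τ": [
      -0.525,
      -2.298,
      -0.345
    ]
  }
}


{"k":1,"theta":[-0.031,0.295,0.375],"qd":[-0.054,0.06,-0.059],"tip":[-0.164,0.072,0.945],"\u03c4":[-0.59,-2.255,-0.384]}
{"k":2,"theta":[-0.032,0.296,0.374],"qd":[-0.04,0.043,-0.044],"tip":[-0.164,0.072,0.945],"\u03c4":[-0.645,-2.219,-0.417]}
{"k":3,"theta":[-0.032,0.296,0.374],"qd":[-0.029,0.029,-0.031],"tip":[-0.164,0.071,0.945],"\u03c4":[-0.691,-2.189,-0.445]}
{"k":4,"theta":[-0.033,0.297,0.373],"qd":[-0.02,0.018,-0.021],"tip":[-0.164,0.071,0.945],"\u03c4":[54.875,19.763,5.576]}
{"k":5,"theta":[-0.017,0.293,0.361],"qd":[2.05,-0.469,-1.614],"tip":[-0.17,0.075,0.945],"\u03c4":[-12.478,-6.733,-1.781]}
{"k":6,"theta":[0.01,0.287,0.34],"qd":[1.609,-0.37,-1.213],"tip":[-0.181,0.082,0.944],"\u03c4":[-10.751,-5.908,-1.649]}
{"k":7,"theta":[0.031,0.282,0.324],"qd":[1.24,-0.281,-0.887],"tip":[-0.189,0.089,0.943],"\u03c4":[-9.285,-5.251,-1.515]}
{"k":8,"theta":[0.048,0.279,0.313],"qd":[0.935,-0.204,-0.624],"tip":[-0.196,0.093,0.942],"\u03c4":[-8.042,-4.723,-1.387]}
{"k":9,"theta":[0.06,0.276,0.305],"qd":[0.683,-0.139,-0.415],"tip":[-0.201,0.097,0.942],"\u03c4":[-6.986,-4.294,-1.269]}
{"k":10,"theta":[0.069,0.274,0.3],"qd":[0.478,-0.086,-0.249],"tip":[-0.204,0.1,0.941],"\u03c4":[-6.089,-3.944,-1.163]}
{"k":11,"theta":[0.075,0.273,0.297],"qd":[0.311,-0.044,-0.119],"tip":[-0.207,0.102,0.94],"\u03c4":[-5.326,-3.655,-1.069]}
{"k":12,"theta":[0.078,0.273,0.296],"qd":[0.176,-0.011,-0.021],"tip":[-0.208,0.104,0.94],"\u03c4":[-4.678,-3.413,-0.987]}
{"k":13,"theta":[0.08,0.273,0.296],"qd":[0.076,0.005,0.031],"tip":[-0.209,0.105,0.94],"\u03c4":[-4.127,-3.201,-0.907]}
{"k":14,"theta":[0.081,0.273,0.297],"qd":[0.002,0.011,0.055],"tip":[-0.21,0.105,0.939],"\u03c4":[-3.66,-3.016,-0.833]}
{"k":15,"theta":[0.08,0.273,0.298],"qd":[-0.052,0.011,0.064],"tip":[-0.209,0.105,0.939],"\u03c4":[-3.276,-2.858,-0.77]}
{"k":16,"theta":[0.079,0.273,0.299],"qd":[-0.094,0.01,0.07],"tip":[-0.209,0.105,0.939],"\u03c4":[-2.951,-2.725,-0.717]}
{"k":17,"theta":[0.077,0.273,0.3],"qd":[-0.127,0.01,0.073],"tip":[-0.208,0.105,0.94],"\u03c4":[-2.674,-2.612,-0.672]}
{"k":18,"theta":[0.075,0.274,0.301],"qd":[-0.152,0.009,0.075],"tip":[-0.207,0.104,0.94],"\u03c4":[-2.439,-2.517,-0.634]}
{"k":19,"theta":[0.073,0.274,0.302],"qd":[-0.171,0.008,0.076],"tip":[-0.206,0.103,0.94],"\u03c4":[3.044,5.966,-1.524]}
{"k":20,"theta":[0.07,0.276,0.303],"qd":[-0.163,0.357,0.034],"tip":[-0.206,0.102,0.94],"\u03c4":[-3.174,-4.136,-0.379]}
{"k":21,"theta":[0.068,0.281,0.304],"qd":[-0.174,0.279,0.034],"tip":[-0.208,0.1,0.94],"\u03c4":[-2.85,-3.81,-0.381]}
{"k":22,"theta":[0.065,0.285,0.304],"qd":[-0.182,0.214,0.035],"tip":[-0.209,0.098,0.939],"\u03c4":[-2.576,-3.534,-0.384]}
{"k":23,"theta":[0.062,0.288,0.305],"qd":[-0.186,0.161,0.037],"tip":[-0.209,0.097,0.939],"\u03c4":[-2.346,-3.299,-0.387]}
{"k":24,"theta":[0.06,0.29,0.305],"qd":[-0.189,0.117,0.039],"tip":[-0.209,0.095,0.939],"\u03c4":[-2.151,-3.1,-0.391]}
{"k":25,"theta":[0.057,0.291,0.306],"qd":[-0.189,0.081,0.04],"tip":[-0.208,0.094,0.94],"\u03c4":[-1.987,-2.932,-0.396]}
{"k":26,"theta":[0.054,0.292,0.306],"qd":[-0.187,0.051,0.042],"tip":[-0.208,0.092,0.94],"\u03c4":[-1.848,-2.789,-0.4]}
{"k":27,"theta":[0.051,0.293,0.307],"qd":[-0.185,0.028,0.043],"tip":[-0.206,0.091,0.94],"\u03c4":[-1.73,-2.668,-0.404]}
{"k":28,"theta":[0.048,0.293,0.308],"qd":[-0.182,0.01,0.046],"tip":[-0.205,0.09,0.94],"\u03c4":[8.065,-6.249,5.576]}
{"k":29,"theta":[0.047,0.292,0.314],"qd":[0.023,-0.196,0.865],"tip":[-0.204,0.092,0.94],"\u03c4":[-3.592,-1.727,-1.672]}
{"k":30,"theta":[0.047,0.289,0.326],"qd":[-0.018,-0.16,0.693],"tip":[-0.201,0.096,0.94],"\u03c4":[-3.213,-1.785,-1.488]}
{"k":31,"theta":[0.047,0.287,0.335],"qd":[-0.049,-0.131,0.55],"tip":[-0.2,0.1,0.939],"\u03c4":[-2.897,-1.836,-1.333]}
{"k":32,"theta":[0.046,0.285,0.343],"qd":[-0.075,-0.105,0.435],"tip":[-0.198,0.102,0.939],"\u03c4":[-2.627,-1.879,-1.202]}
{"k":33,"theta":[0.045,0.284,0.349],"qd":[-0.096,-0.082,0.342],"tip":[-0.196,0.104,0.939],"\u03c4":[-2.396,-1.916,-1.093]}
{"k":34,"theta":[0.043,0.283,0.353],"qd":[-0.112,-0.063,0.268],"tip":[-0.194,0.105,0.939],"\u03c4":[-2.198,-1.947,-1.001]}
{"k":35,"theta":[0.041,0.282,0.357],"qd":[-0.125,-0.046,0.207],"tip":[-0.193,0.105,0.939],"\u03c4":[-2.029,-1.974,-0.924]}
{"k":36,"theta":[0.039,0.281,0.36],"qd":[-0.135,-0.033,0.158],"tip":[-0.191,0.105,0.939],"\u03c4":[-1.884,-1.996,-0.858]}
{"k":37,"theta":[0.037,0.281,0.362],"qd":[-0.141,-0.021,0.118],"tip":[-0.19,0.105,0.939],"\u03c4":[-1.759,-2.014,-0.803]}
{"k":38,"theta":[0.035,0.281,0.363],"qd":[-0.145,-0.013,0.085],"tip":[-0.189,0.104,0.939],"\u03c4":[-1.653,-2.027,-0.757]}
{"k":39,"theta":[0.033,0.28,0.364],"qd":[-0.146,-0.008,0.057],"tip":[-0.187,0.104,0.939],"\u03c4":[-1.562,-2.035,-0.717]}
{"k":40,"theta":[0.031,0.28,0.365],"qd":[-0.145,-0.004,0.033],"tip":[-0.186,0.103,0.94]}


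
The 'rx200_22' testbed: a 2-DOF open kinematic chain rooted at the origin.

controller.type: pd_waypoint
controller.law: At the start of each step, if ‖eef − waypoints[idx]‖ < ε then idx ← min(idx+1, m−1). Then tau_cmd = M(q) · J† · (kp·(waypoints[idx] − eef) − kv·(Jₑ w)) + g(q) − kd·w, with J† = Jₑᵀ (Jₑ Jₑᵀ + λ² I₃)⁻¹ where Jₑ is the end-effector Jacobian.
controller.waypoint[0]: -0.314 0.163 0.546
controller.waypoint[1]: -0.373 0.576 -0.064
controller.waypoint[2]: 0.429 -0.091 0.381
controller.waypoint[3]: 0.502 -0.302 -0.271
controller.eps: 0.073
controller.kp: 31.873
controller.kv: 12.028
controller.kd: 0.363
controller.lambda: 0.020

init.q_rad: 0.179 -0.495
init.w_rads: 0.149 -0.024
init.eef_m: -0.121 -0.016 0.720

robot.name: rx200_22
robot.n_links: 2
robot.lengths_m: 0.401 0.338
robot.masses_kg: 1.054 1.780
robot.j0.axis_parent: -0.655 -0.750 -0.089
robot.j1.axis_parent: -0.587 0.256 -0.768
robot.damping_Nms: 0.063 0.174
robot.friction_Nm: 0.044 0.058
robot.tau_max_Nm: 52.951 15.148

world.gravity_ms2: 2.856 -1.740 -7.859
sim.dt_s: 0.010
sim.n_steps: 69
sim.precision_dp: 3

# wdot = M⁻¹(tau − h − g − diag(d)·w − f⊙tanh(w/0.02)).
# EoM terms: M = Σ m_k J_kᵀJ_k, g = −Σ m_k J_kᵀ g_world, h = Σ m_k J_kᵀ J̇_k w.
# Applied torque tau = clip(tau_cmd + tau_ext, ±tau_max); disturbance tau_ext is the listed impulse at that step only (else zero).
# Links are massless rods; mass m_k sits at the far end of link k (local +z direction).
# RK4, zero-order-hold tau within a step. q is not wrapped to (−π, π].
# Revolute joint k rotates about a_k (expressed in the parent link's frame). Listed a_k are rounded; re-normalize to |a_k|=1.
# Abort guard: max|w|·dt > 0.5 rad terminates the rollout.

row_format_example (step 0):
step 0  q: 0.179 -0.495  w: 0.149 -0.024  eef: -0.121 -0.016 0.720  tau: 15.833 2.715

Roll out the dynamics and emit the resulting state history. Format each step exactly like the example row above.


step 1  q: 0.181 -0.496  w: 0.265 -0.085  eef: -0.122 -0.015 0.719  tau: 14.277 2.542
step 2  q: 0.184 -0.497  w: 0.366 -0.131  eef: -0.124 -0.014 0.719  tau: 12.867 2.379
step 3  q: 0.188 -0.498  w: 0.452 -0.165  eef: -0.126 -0.012 0.719  tau: 11.589 2.226
step 4  q: 0.193 -0.500  w: 0.525 -0.190  eef: -0.129 -0.010 0.718  tau: 10.429 2.083
step 5  q: 0.199 -0.502  w: 0.588 -0.207  eef: -0.132 -0.008 0.718  tau: 9.376 1.950
step 6  q: 0.205 -0.504  w: 0.641 -0.218  eef: -0.135 -0.006 0.717  tau: 8.419 1.826
step 7  q: 0.212 -0.506  w: 0.686 -0.225  eef: -0.138 -0.003 0.716  tau: 7.549 1.711
step 8  q: 0.219 -0.508  w: 0.723 -0.228  eef: -0.142 -0.000 0.715  tau: 6.757 1.604
step 9  q: 0.226 -0.511  w: 0.754 -0.229  eef: -0.146 0.003 0.715  tau: 6.036 1.506
step 10  q: 0.234 -0.513  w: 0.778 -0.227  eef: -0.150 0.006 0.714  tau: 5.378 1.415
step 11  q: 0.242 -0.515  w: 0.798 -0.224  eef: -0.154 0.009 0.713  tau: 4.779 1.331
step 12  q: 0.250 -0.518  w: 0.812 -0.220  eef: -0.159 0.013 0.711  tau: 4.231 1.254
step 13  q: 0.258 -0.520  w: 0.823 -0.215  eef: -0.163 0.016 0.710  tau: 3.731 1.183
step 14  q: 0.266 -0.522  w: 0.830 -0.209  eef: -0.167 0.020 0.709  tau: 3.273 1.118
step 15  q: 0.274 -0.524  w: 0.834 -0.203  eef: -0.172 0.023 0.708  tau: 2.854 1.058
step 16  q: 0.283 -0.526  w: 0.835 -0.197  eef: -0.176 0.027 0.707  tau: 2.470 1.003
step 17  q: 0.291 -0.528  w: 0.834 -0.191  eef: -0.181 0.031 0.705  tau: 2.118 0.953
step 18  q: 0.299 -0.530  w: 0.831 -0.185  eef: -0.185 0.034 0.704  tau: 1.794 0.907
step 19  q: 0.308 -0.532  w: 0.826 -0.179  eef: -0.189 0.038 0.703  tau: 1.497 0.865
step 20  q: 0.316 -0.533  w: 0.819 -0.174  eef: -0.194 0.041 0.701  tau: 1.224 0.826
step 21  q: 0.324 -0.535  w: 0.811 -0.168  eef: -0.198 0.045 0.700  tau: 0.973 0.791
step 22  q: 0.332 -0.537  w: 0.802 -0.163  eef: -0.202 0.048 0.698  tau: 0.741 0.758
step 23  q: 0.340 -0.538  w: 0.791 -0.158  eef: -0.206 0.052 0.697  tau: 0.527 0.729
step 24  q: 0.348 -0.540  w: 0.780 -0.154  eef: -0.210 0.055 0.695  tau: 0.330 0.701
step 25  q: 0.356 -0.541  w: 0.768 -0.149  eef: -0.214 0.058 0.694  tau: 0.148 0.677
step 26  q: 0.363 -0.543  w: 0.755 -0.145  eef: -0.218 0.062 0.692  tau: -0.021 0.654
step 27  q: 0.371 -0.544  w: 0.742 -0.141  eef: -0.222 0.065 0.690  tau: -0.177 0.633
step 28  q: 0.378 -0.546  w: 0.729 -0.138  eef: -0.226 0.068 0.689  tau: -0.321 0.614
step 29  q: 0.385 -0.547  w: 0.715 -0.134  eef: -0.229 0.071 0.687  tau: -0.455 0.597
step 30  q: 0.392 -0.548  w: 0.701 -0.131  eef: -0.233 0.074 0.686  tau: -0.579 0.581
step 31  q: 0.399 -0.550  w: 0.687 -0.128  eef: -0.236 0.077 0.684  tau: -0.695 0.566
step 32  q: 0.406 -0.551  w: 0.672 -0.125  eef: -0.240 0.080 0.682  tau: -0.802 0.553
step 33  q: 0.413 -0.552  w: 0.658 -0.123  eef: -0.243 0.083 0.681  tau: -0.902 0.540
step 34  q: 0.419 -0.553  w: 0.643 -0.121  eef: -0.246 0.086 0.679  tau: -0.995 0.529
step 35  q: 0.426 -0.555  w: 0.629 -0.118  eef: -0.250 0.088 0.678  tau: -1.081 0.519
step 36  q: 0.432 -0.556  w: 0.614 -0.116  eef: -0.253 0.091 0.676  tau: -1.162 0.510
step 37  q: 0.438 -0.557  w: 0.600 -0.114  eef: -0.256 0.094 0.675  tau: -1.238 0.501
step 38  q: 0.444 -0.558  w: 0.586 -0.113  eef: -0.259 0.096 0.673  tau: -1.308 0.493
step 39  q: 0.450 -0.559  w: 0.571 -0.111  eef: -0.261 0.099 0.672  tau: -1.374 0.486
step 40  q: 0.455 -0.560  w: 0.557 -0.109  eef: -0.264 0.101 0.670  tau: -1.436 0.479
step 41  q: 0.461 -0.561  w: 0.544 -0.108  eef: -0.267 0.103 0.669  tau: -1.494 0.473
step 42  q: 0.466 -0.562  w: 0.530 -0.107  eef: -0.270 0.106 0.667  tau: -1.548 0.467
step 43  q: 0.471 -0.563  w: 0.517 -0.105  eef: -0.272 0.108 0.666  tau: -1.599 0.462
step 44  q: 0.476 -0.564  w: 0.504 -0.104  eef: -0.275 0.110 0.664  tau: -1.647 0.458
step 45  q: 0.481 -0.565  w: 0.491 -0.103  eef: -0.277 0.112 0.663  tau: -1.692 0.453
step 46  q: 0.486 -0.567  w: 0.478 -0.102  eef: -0.279 0.114 0.662  tau: -1.735 0.449
step 47  q: 0.491 -0.568  w: 0.465 -0.101  eef: -0.282 0.116 0.660  tau: -1.775 0.446
step 48  q: 0.496 -0.569  w: 0.453 -0.100  eef: -0.284 0.118 0.659  tau: -1.813 0.442
step 49  q: 0.500 -0.570  w: 0.441 -0.099  eef: -0.286 0.120 0.658  tau: -1.848 0.439
step 50  q: 0.504 -0.571  w: 0.430 -0.098  eef: -0.288 0.121 0.656  tau: -1.882 0.436
step 51  q: 0.509 -0.571  w: 0.418 -0.097  eef: -0.290 0.123 0.655  tau: -1.914 0.434
step 52  q: 0.513 -0.572  w: 0.407 -0.097  eef: -0.292 0.125 0.654  tau: -1.944 0.432
step 53  q: 0.517 -0.573  w: 0.396 -0.096  eef: -0.294 0.126 0.653  tau: -1.972 0.429
step 54  q: 0.521 -0.574  w: 0.385 -0.095  eef: -0.296 0.128 0.651  tau: -1.999 0.427
step 55  q: 0.524 -0.575  w: 0.375 -0.094  eef: -0.298 0.129 0.650  tau: -2.025 0.426
step 56  q: 0.528 -0.576  w: 0.365 -0.094  eef: -0.299 0.131 0.649  tau: -2.049 0.424
step 57  q: 0.532 -0.577  w: 0.355 -0.093  eef: -0.301 0.132 0.648  tau: -2.072 0.422
step 58  q: 0.535 -0.578  w: 0.345 -0.093  eef: -0.303 0.134 0.647  tau: -2.094 0.421
step 59  q: 0.539 -0.579  w: 0.335 -0.092  eef: -0.304 0.135 0.646  tau: -2.115 0.420
step 60  q: 0.542 -0.580  w: 0.326 -0.091  eef: -0.306 0.136 0.645  tau: -2.135 0.419
step 61  q: 0.545 -0.581  w: 0.317 -0.091  eef: -0.307 0.138 0.644  tau: -2.154 0.418
step 62  q: 0.548 -0.582  w: 0.309 -0.090  eef: -0.309 0.139 0.643  tau: -2.172 0.417
step 63  q: 0.551 -0.583  w: 0.300 -0.090  eef: -0.310 0.140 0.642  tau: -2.190 0.416
step 64  q: 0.554 -0.584  w: 0.292 -0.089  eef: -0.312 0.141 0.641  tau: -2.206 0.415
step 65  q: 0.557 -0.584  w: 0.284 -0.089  eef: -0.313 0.142 0.640  tau: -2.222 0.414
step 66  q: 0.560 -0.585  w: 0.276 -0.088  eef: -0.314 0.143 0.639  tau: -2.237 0.414
step 67  q: 0.563 -0.586  w: 0.268 -0.088  eef: -0.315 0.144 0.638  tau: -2.251 0.413
step 68  q: 0.565 -0.587  w: 0.261 -0.087  eef: -0.317 0.145 0.637  tau: -2.265 0.413
step 69  q: 0.568 -0.588  w: 0.253 -0.087  eef: -0.318 0.146 0.636


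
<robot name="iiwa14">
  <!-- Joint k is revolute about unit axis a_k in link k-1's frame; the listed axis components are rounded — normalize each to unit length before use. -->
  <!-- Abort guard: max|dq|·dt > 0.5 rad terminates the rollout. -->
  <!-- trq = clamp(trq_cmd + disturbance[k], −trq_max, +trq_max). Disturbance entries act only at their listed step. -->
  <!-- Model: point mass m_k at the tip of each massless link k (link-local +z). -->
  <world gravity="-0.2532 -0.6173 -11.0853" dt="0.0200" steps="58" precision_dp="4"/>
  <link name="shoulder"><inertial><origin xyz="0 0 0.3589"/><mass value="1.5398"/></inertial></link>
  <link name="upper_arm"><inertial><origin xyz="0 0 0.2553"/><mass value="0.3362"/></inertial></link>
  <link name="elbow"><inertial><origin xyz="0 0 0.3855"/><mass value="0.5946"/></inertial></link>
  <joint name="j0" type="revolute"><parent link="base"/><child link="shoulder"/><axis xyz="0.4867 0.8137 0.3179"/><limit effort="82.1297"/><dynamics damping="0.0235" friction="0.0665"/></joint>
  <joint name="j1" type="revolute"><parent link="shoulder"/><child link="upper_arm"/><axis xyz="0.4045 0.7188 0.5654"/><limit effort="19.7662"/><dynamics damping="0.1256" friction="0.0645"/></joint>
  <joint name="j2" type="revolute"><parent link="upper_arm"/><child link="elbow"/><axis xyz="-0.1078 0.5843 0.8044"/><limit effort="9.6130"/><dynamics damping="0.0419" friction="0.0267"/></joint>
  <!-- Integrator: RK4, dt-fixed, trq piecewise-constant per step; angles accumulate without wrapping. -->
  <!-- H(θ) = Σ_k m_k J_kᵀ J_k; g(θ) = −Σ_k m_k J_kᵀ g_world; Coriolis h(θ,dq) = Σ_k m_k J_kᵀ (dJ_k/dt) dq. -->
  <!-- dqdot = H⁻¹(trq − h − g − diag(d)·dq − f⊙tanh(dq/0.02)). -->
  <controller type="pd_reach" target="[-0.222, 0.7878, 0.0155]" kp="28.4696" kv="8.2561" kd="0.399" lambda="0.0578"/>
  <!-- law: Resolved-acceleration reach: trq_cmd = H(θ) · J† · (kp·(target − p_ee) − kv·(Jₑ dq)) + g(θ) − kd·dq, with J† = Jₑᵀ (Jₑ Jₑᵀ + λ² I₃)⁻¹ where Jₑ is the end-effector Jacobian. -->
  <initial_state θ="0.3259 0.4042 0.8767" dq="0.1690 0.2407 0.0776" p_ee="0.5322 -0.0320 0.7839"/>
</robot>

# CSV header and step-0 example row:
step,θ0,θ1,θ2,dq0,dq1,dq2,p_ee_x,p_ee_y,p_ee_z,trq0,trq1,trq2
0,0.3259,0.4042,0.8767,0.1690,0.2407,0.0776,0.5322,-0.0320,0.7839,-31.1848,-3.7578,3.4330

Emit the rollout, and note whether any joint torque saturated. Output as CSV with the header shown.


step,θ0,θ1,θ2,dq0,dq1,dq2,p_ee_x,p_ee_y,p_ee_z,trq0,trq1,trq2
1,0.3122,0.4390,0.8819,-1.5211,3.1793,0.4311,0.5333,-0.0268,0.7797,-27.6129,-4.4989,2.7424
2,0.2699,0.5195,0.8944,-2.6909,4.8357,0.7709,0.5286,-0.0116,0.7742,-23.7280,-4.3766,2.1912
3,0.2076,0.6258,0.9114,-3.5374,5.7582,0.8808,0.5176,0.0115,0.7686,-19.7862,-3.9078,1.7886
4,0.1307,0.7454,0.9290,-4.1592,6.1790,0.8528,0.5002,0.0407,0.7632,-15.9943,-3.3294,1.4509
5,0.0429,0.8699,0.9454,-4.6254,6.2499,0.7733,0.4770,0.0745,0.7579,-12.4827,-2.7628,1.1333
6,-0.0530,0.9933,0.9601,-4.9873,6.0810,0.6852,0.4487,0.1115,0.7524,-9.3026,-2.2627,0.8254
7,-0.1556,1.1116,0.9731,-5.2799,5.7475,0.6055,0.4161,0.1506,0.7462,-6.4514,-1.8419,0.5310
8,-0.2635,1.2220,0.9846,-5.5252,5.2979,0.5383,0.3801,0.1909,0.7389,-3.9003,-1.4903,0.2563
9,-0.3759,1.3227,0.9949,-5.7352,4.7646,0.4814,0.3415,0.2318,0.7302,-1.6125,-1.1886,0.0064
10,-0.4923,1.4120,1.0041,-5.9150,4.1715,0.4278,0.3011,0.2726,0.7197,0.4475,-0.9155,-0.2154
11,-0.6119,1.4891,1.0122,-6.0647,3.5387,0.3670,0.2595,0.3130,0.7073,2.3117,-0.6515,-0.4067
12,-0.7343,1.5533,1.0189,-6.1810,2.8854,0.2868,0.2174,0.3525,0.6926,4.0078,-0.3808,-0.5658
13,-0.8586,1.6044,1.0237,-6.2584,2.2312,0.1759,0.1754,0.3909,0.6757,5.5596,-0.0918,-0.6918
14,-0.9840,1.6427,1.0260,-6.2900,1.5963,0.0278,0.1339,0.4280,0.6564,6.9878,0.2237,-0.7849
15,-1.1095,1.6685,1.0252,-6.2623,0.9926,-0.1169,0.0932,0.4637,0.6347,8.3276,0.5730,-0.8698
16,-1.2339,1.6828,1.0212,-6.1783,0.4479,-0.3071,0.0538,0.4980,0.6105,9.5624,0.9524,-0.9174
17,-1.3560,1.6870,1.0130,-6.0371,-0.0175,-0.5333,0.0160,0.5307,0.5838,10.6923,1.3540,-0.9283
18,-1.4748,1.6830,1.0001,-5.8432,-0.3761,-0.7762,-0.0198,0.5617,0.5547,11.7107,1.7498,-0.9082
19,-1.5891,1.6726,0.9826,-5.5923,-0.6596,-0.9831,-0.0532,0.5909,0.5233,12.6258,2.1648,-0.8754
20,-1.6979,1.6572,0.9614,-5.2918,-0.8711,-1.1441,-0.0839,0.6183,0.4899,13.4176,2.5866,-0.8295
21,-1.8004,1.6383,0.9375,-4.9519,-1.0179,-1.2512,-0.1118,0.6437,0.4548,14.0676,3.0005,-0.7721
22,-1.8957,1.6170,0.9120,-4.5844,-1.1101,-1.3017,-0.1366,0.6670,0.4186,14.5620,3.3920,-0.7061
23,-1.9836,1.5943,0.8860,-4.2018,-1.1580,-1.2988,-0.1582,0.6882,0.3818,14.8942,3.7474,-0.6347
24,-2.0637,1.5711,0.8605,-3.8162,-1.1703,-1.2512,-0.1765,0.7073,0.3450,15.0665,4.0557,-0.5613
25,-2.1363,1.5479,0.8362,-3.4385,-1.1543,-1.1700,-0.1917,0.7242,0.3087,15.0894,4.3094,-0.4885
26,-2.2014,1.5252,0.8138,-3.0770,-1.1153,-1.0672,-0.2040,0.7391,0.2736,14.9801,4.5050,-0.4184
27,-2.2595,1.5035,0.7936,-2.7380,-1.0580,-0.9537,-0.2135,0.7520,0.2401,14.7597,4.6430,-0.3525
28,-2.3112,1.4831,0.7757,-2.4252,-0.9862,-0.8381,-0.2206,0.7631,0.2086,14.4511,4.7270,-0.2920
29,-2.3568,1.4643,0.7600,-2.1403,-0.9037,-0.7265,-0.2256,0.7724,0.1794,14.0771,4.7631,-0.2373
30,-2.3971,1.4472,0.7465,-1.8833,-0.8140,-0.6228,-0.2289,0.7804,0.1526,13.6582,4.7588,-0.1887
31,-2.4324,1.4318,0.7349,-1.6533,-0.7205,-0.5293,-0.2308,0.7869,0.1284,13.2129,4.7219,-0.1460
32,-2.4634,1.4184,0.7252,-1.4484,-0.6263,-0.4467,-0.2316,0.7924,0.1067,12.7562,4.6604,-0.1090
33,-2.4906,1.4068,0.7169,-1.2666,-0.5338,-0.3750,-0.2316,0.7969,0.0875,12.3003,4.5811,-0.0771
34,-2.5143,1.3971,0.7101,-1.1056,-0.4451,-0.3136,-0.2309,0.8005,0.0706,11.8547,4.4903,-0.0498
35,-2.5350,1.3890,0.7043,-0.9633,-0.3619,-0.2618,-0.2298,0.8035,0.0558,11.4263,4.3929,-0.0265
36,-2.5530,1.3826,0.6995,-0.8375,-0.2850,-0.2185,-0.2284,0.8059,0.0431,11.0200,4.2931,-0.0067
37,-2.5687,1.3776,0.6955,-0.7264,-0.2153,-0.1827,-0.2268,0.8078,0.0323,10.6390,4.1938,0.0101
38,-2.5822,1.3739,0.6921,-0.6283,-0.1529,-0.1535,-0.2251,0.8092,0.0231,10.2849,4.0974,0.0243
39,-2.5939,1.3714,0.6893,-0.5417,-0.0978,-0.1299,-0.2234,0.8104,0.0154,9.9586,4.0055,0.0364
40,-2.6040,1.3700,0.6868,-0.4653,-0.0499,-0.1110,-0.2217,0.8113,0.0090,9.6600,3.9192,0.0466
41,-2.6126,1.3694,0.6848,-0.3968,-0.0120,-0.0922,-0.2201,0.8119,0.0038,9.3895,3.8418,0.0538
42,-2.6199,1.3693,0.6832,-0.3314,0.0046,-0.0608,-0.2186,0.8124,-0.0004,9.1506,3.7843,0.0535
43,-2.6260,1.3696,0.6822,-0.2726,0.0135,-0.0355,-0.2172,0.8127,-0.0038,8.9362,3.7370,0.0546
44,-2.6309,1.3699,0.6816,-0.2219,0.0218,-0.0225,-0.2160,0.8130,-0.0065,8.7426,3.6939,0.0601
45,-2.6349,1.3704,0.6812,-0.1784,0.0301,-0.0184,-0.2149,0.8132,-0.0086,8.5690,3.6542,0.0683
46,-2.6381,1.3711,0.6809,-0.1411,0.0377,-0.0175,-0.2140,0.8133,-0.0102,8.4152,3.6175,0.0764
47,-2.6407,1.3719,0.6805,-0.1091,0.0441,-0.0176,-0.2133,0.8134,-0.0113,8.2799,3.5839,0.0835
48,-2.6426,1.3729,0.6801,-0.0818,0.0495,-0.0180,-0.2127,0.8134,-0.0120,8.1614,3.5530,0.0893
49,-2.6440,1.3739,0.6798,-0.0585,0.0540,-0.0185,-0.2122,0.8134,-0.0124,8.0583,3.5247,0.0940
50,-2.6449,1.3750,0.6794,-0.0389,0.0575,-0.0191,-0.2118,0.8133,-0.0125,7.9690,3.4990,0.0977
51,-2.6456,1.3762,0.6790,-0.0228,0.0607,-0.0203,-0.2116,0.8132,-0.0124,7.8926,3.4755,0.1008
52,-2.6459,1.3775,0.6786,-0.0105,0.0642,-0.0229,-0.2114,0.8130,-0.0121,7.8292,3.4540,0.1035
53,-2.6460,1.3788,0.6781,-0.0019,0.0684,-0.0268,-0.2112,0.8129,-0.0117,7.7789,3.4343,0.1058
54,-2.6460,1.3802,0.6775,0.0037,0.0725,-0.0306,-0.2111,0.8127,-0.0111,7.7398,3.4168,0.1074
55,-2.6459,1.3817,0.6769,0.0075,0.0757,-0.0335,-0.2110,0.8125,-0.0105,7.7093,3.4016,0.1079
56,-2.6457,1.3832,0.6762,0.0100,0.0779,-0.0353,-0.2109,0.8123,-0.0098,7.6854,3.3885,0.1077
57,-2.6455,1.3848,0.6755,0.0117,0.0790,-0.0364,-0.2109,0.8121,-0.0091,7.6664,3.3774,0.1070
58,-2.6452,1.3864,0.6747,0.0126,0.0792,-0.0371,-0.2108,0.8119,-0.0083,,,
# any joint saturated: no


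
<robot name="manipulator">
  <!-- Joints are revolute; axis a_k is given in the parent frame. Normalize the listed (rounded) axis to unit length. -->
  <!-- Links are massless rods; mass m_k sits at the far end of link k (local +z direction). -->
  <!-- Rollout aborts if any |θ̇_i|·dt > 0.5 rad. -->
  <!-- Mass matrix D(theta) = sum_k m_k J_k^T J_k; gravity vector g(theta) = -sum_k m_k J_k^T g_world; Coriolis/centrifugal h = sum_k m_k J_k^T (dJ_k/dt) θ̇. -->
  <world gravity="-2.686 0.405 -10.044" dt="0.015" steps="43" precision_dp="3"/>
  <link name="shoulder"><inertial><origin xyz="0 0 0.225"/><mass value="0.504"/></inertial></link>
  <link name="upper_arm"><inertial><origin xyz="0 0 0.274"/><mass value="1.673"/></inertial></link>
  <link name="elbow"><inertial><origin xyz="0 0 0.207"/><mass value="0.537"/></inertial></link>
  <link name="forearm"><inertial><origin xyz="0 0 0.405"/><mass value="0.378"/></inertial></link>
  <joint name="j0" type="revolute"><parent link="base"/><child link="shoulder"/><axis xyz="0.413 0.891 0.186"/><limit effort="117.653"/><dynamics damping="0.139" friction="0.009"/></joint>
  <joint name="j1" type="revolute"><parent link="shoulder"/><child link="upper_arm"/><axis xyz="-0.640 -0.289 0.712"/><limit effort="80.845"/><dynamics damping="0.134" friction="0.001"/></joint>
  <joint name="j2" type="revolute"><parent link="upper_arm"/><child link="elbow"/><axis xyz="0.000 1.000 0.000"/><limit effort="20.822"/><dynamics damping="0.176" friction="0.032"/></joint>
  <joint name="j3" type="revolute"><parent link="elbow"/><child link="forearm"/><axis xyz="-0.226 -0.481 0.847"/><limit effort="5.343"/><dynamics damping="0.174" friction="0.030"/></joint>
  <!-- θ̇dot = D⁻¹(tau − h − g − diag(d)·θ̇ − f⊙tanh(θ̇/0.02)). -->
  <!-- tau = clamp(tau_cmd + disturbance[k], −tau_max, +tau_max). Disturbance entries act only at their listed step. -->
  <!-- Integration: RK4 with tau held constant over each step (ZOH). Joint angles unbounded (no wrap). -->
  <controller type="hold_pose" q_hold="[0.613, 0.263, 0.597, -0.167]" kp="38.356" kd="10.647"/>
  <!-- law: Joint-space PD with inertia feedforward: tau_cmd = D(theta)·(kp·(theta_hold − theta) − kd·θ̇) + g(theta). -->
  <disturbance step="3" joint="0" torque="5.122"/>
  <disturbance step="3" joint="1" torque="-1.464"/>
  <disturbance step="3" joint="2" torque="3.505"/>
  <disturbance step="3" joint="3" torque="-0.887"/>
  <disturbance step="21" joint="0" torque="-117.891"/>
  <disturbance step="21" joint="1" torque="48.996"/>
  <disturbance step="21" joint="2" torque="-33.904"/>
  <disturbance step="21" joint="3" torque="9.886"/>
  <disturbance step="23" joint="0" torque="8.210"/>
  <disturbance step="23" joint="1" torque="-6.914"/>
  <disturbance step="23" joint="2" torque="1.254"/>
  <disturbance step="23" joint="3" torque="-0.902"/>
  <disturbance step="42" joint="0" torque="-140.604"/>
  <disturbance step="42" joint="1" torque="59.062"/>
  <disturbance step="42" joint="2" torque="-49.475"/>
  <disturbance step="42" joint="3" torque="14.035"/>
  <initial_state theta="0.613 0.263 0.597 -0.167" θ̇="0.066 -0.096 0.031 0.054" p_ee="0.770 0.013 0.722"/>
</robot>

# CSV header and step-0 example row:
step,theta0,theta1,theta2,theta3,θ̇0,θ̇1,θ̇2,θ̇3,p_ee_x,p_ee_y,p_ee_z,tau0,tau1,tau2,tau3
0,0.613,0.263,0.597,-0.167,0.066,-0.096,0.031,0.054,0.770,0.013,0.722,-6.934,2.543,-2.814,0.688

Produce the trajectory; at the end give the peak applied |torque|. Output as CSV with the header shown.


step,theta0,theta1,theta2,theta3,θ̇0,θ̇1,θ̇2,θ̇3,p_ee_x,p_ee_y,p_ee_z,tau0,tau1,tau2,tau3
1,0.614,0.262,0.597,-0.167,0.055,-0.081,0.027,0.050,0.771,0.012,0.721,-6.826,2.479,-2.786,0.677
2,0.615,0.261,0.597,-0.168,0.046,-0.068,0.025,0.051,0.772,0.011,0.720,-6.727,2.418,-2.761,0.667
3,0.616,0.260,0.597,-0.168,0.037,-0.058,0.023,0.053,0.773,0.011,0.719,-1.512,0.899,0.767,-0.229
4,0.616,0.260,0.600,-0.168,0.036,-0.037,0.316,-0.010,0.774,0.010,0.717,-7.392,2.554,-3.289,0.795
5,0.617,0.259,0.604,-0.169,0.034,-0.022,0.246,-0.030,0.775,0.011,0.715,-7.227,2.484,-3.205,0.771
6,0.617,0.259,0.607,-0.169,0.033,-0.007,0.179,-0.070,0.777,0.011,0.712,-7.075,2.419,-3.129,0.749
7,0.618,0.259,0.609,-0.170,0.029,0.000,0.133,-0.069,0.778,0.012,0.711,-6.935,2.360,-3.060,0.729
8,0.618,0.259,0.611,-0.170,0.026,0.007,0.091,-0.075,0.778,0.012,0.709,-6.807,2.306,-2.997,0.711
9,0.618,0.259,0.613,-0.170,0.022,0.012,0.057,-0.076,0.779,0.012,0.708,-6.690,2.256,-2.941,0.694
10,0.618,0.259,0.614,-0.171,0.018,0.016,0.030,-0.075,0.779,0.012,0.708,-6.583,2.210,-2.891,0.680
11,0.619,0.259,0.614,-0.171,0.013,0.017,0.011,-0.067,0.780,0.012,0.707,-6.486,2.168,-2.848,0.667
12,0.619,0.259,0.614,-0.171,0.009,0.019,-0.005,-0.063,0.780,0.012,0.707,-6.398,2.130,-2.810,0.656
13,0.619,0.259,0.615,-0.171,0.005,0.019,-0.017,-0.059,0.780,0.013,0.707,-6.319,2.096,-2.777,0.646
14,0.619,0.259,0.615,-0.171,0.001,0.020,-0.026,-0.054,0.780,0.013,0.707,-6.247,2.064,-2.748,0.638
15,0.619,0.259,0.614,-0.171,-0.002,0.019,-0.032,-0.048,0.779,0.013,0.707,-6.182,2.036,-2.723,0.630
16,0.619,0.259,0.614,-0.170,-0.005,0.019,-0.037,-0.043,0.779,0.013,0.708,-6.124,2.010,-2.701,0.624
17,0.618,0.260,0.614,-0.170,-0.008,0.018,-0.040,-0.038,0.779,0.013,0.708,-6.072,1.987,-2.682,0.618
18,0.618,0.260,0.614,-0.169,-0.010,0.018,-0.042,-0.035,0.779,0.013,0.708,-6.026,1.966,-2.665,0.613
19,0.618,0.260,0.613,-0.169,-0.012,0.017,-0.044,-0.032,0.778,0.013,0.709,-5.984,1.947,-2.650,0.609
20,0.618,0.260,0.613,-0.169,-0.013,0.017,-0.045,-0.031,0.778,0.013,0.709,-5.947,1.931,-2.637,0.605
21,0.617,0.260,0.612,-0.168,-0.014,0.016,-0.045,-0.030,0.778,0.013,0.710,-117.653,50.912,-20.822,5.343
22,0.601,0.259,0.618,-0.190,-2.240,-0.182,0.822,-2.463,0.771,0.015,0.714,12.649,-6.212,0.407,-0.231
23,0.569,0.255,0.631,-0.213,-1.925,-0.312,0.932,-0.891,0.758,0.018,0.723,19.235,-12.362,1.421,-1.103
24,0.543,0.248,0.644,-0.221,-1.581,-0.556,0.797,-0.350,0.747,0.020,0.730,8.148,-3.598,-0.281,0.007
25,0.522,0.241,0.655,-0.225,-1.271,-0.449,0.617,-0.194,0.739,0.020,0.735,6.861,-3.059,-0.498,0.057
26,0.505,0.235,0.663,-0.227,-1.000,-0.353,0.458,-0.106,0.732,0.020,0.740,5.666,-2.571,-0.706,0.106
27,0.491,0.230,0.669,-0.229,-0.766,-0.271,0.323,-0.044,0.726,0.019,0.743,4.560,-2.130,-0.902,0.151
28,0.481,0.227,0.673,-0.229,-0.564,-0.198,0.206,-0.018,0.722,0.019,0.747,3.537,-1.729,-1.086,0.195
29,0.474,0.224,0.675,-0.229,-0.387,-0.130,0.100,-0.038,0.719,0.019,0.749,2.594,-1.364,-1.258,0.237
30,0.469,0.223,0.676,-0.229,-0.236,-0.072,0.011,-0.062,0.716,0.019,0.751,1.726,-1.031,-1.417,0.277
31,0.467,0.222,0.676,-0.229,-0.113,-0.032,-0.044,-0.036,0.715,0.019,0.753,0.928,-0.728,-1.568,0.313
32,0.466,0.221,0.676,-0.229,-0.012,-0.003,-0.079,0.004,0.714,0.019,0.753,0.197,-0.450,-1.710,0.347
33,0.466,0.221,0.674,-0.228,0.072,0.021,-0.106,0.032,0.714,0.019,0.754,-0.468,-0.196,-1.841,0.379
34,0.468,0.222,0.672,-0.228,0.141,0.036,-0.121,0.074,0.714,0.019,0.754,-1.075,0.037,-1.959,0.408
35,0.470,0.223,0.670,-0.227,0.200,0.057,-0.145,0.060,0.715,0.018,0.754,-1.627,0.249,-2.065,0.436
36,0.474,0.224,0.668,-0.227,0.247,0.071,-0.161,0.059,0.716,0.018,0.753,-2.129,0.443,-2.159,0.462
37,0.478,0.225,0.665,-0.226,0.284,0.083,-0.174,0.051,0.718,0.018,0.753,-2.583,0.620,-2.244,0.484
38,0.482,0.226,0.663,-0.226,0.313,0.091,-0.182,0.049,0.720,0.018,0.752,-2.994,0.780,-2.319,0.505
39,0.487,0.228,0.660,-0.225,0.334,0.097,-0.187,0.044,0.722,0.017,0.751,-3.364,0.925,-2.385,0.523
40,0.492,0.229,0.657,-0.225,0.349,0.101,-0.189,0.042,0.724,0.017,0.749,-3.697,1.057,-2.444,0.540
41,0.498,0.231,0.654,-0.224,0.359,0.103,-0.190,0.040,0.726,0.017,0.748,-3.995,1.175,-2.494,0.554
42,0.503,0.232,0.651,-0.224,0.364,0.104,-0.188,0.039,0.728,0.017,0.747,-117.653,60.344,-20.822,5.343
43,0.498,0.247,0.641,-0.286,-1.060,1.682,-0.781,-7.014,0.724,0.020,0.749,,,,
# max |tau| (N·m): 117.653


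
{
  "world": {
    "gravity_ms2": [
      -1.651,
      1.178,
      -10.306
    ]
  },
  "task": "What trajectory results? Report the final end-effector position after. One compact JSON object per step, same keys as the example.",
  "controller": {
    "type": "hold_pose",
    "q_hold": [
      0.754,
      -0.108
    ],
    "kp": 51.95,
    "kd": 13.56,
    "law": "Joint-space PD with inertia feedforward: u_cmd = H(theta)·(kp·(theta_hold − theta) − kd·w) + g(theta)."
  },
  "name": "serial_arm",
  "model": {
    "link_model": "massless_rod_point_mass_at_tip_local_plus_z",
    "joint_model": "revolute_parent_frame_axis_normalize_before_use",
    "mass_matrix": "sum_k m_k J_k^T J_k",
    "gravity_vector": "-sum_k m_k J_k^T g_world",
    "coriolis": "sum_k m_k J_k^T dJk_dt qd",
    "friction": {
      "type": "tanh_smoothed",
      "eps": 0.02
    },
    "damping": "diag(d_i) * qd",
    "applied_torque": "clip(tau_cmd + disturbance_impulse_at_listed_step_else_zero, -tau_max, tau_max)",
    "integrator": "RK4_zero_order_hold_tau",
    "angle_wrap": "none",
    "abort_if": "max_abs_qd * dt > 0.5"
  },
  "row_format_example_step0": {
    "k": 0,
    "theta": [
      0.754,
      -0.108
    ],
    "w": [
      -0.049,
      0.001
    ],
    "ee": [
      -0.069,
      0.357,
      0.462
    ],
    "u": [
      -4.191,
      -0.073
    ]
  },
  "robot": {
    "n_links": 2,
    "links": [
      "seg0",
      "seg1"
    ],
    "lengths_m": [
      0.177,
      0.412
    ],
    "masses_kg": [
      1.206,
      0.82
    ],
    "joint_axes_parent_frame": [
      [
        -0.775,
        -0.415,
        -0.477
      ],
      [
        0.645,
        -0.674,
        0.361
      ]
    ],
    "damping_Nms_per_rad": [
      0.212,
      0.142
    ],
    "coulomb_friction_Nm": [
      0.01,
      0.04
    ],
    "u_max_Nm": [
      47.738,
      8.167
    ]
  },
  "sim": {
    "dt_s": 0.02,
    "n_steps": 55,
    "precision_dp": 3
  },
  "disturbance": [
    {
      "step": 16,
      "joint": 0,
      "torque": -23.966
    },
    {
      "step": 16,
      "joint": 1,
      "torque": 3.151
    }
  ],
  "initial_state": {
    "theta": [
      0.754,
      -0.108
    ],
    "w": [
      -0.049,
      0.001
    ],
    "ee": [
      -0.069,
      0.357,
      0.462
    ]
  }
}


{"k":1,"theta":[0.753,-0.108],"w":[-0.034,0.001],"ee":[-0.069,0.357,0.463],"u":[-4.225,-0.066]}
{"k":2,"theta":[0.753,-0.108],"w":[-0.023,0.001],"ee":[-0.069,0.357,0.463],"u":[-4.253,-0.061]}
{"k":3,"theta":[0.752,-0.108],"w":[-0.014,0.001],"ee":[-0.069,0.357,0.463],"u":[-4.274,-0.057]}
{"k":4,"theta":[0.752,-0.108],"w":[-0.008,0.0],"ee":[-0.069,0.356,0.463],"u":[-4.291,-0.053]}
{"k":5,"theta":[0.752,-0.108],"w":[-0.003,0.0],"ee":[-0.069,0.356,0.463],"u":[-4.303,-0.051]}
{"k":6,"theta":[0.752,-0.108],"w":[-0.0,0.0],"ee":[-0.069,0.356,0.463],"u":[-4.313,-0.049]}
{"k":7,"theta":[0.752,-0.108],"w":[0.002,-0.0],"ee":[-0.069,0.356,0.463],"u":[-4.32,-0.048]}
{"k":8,"theta":[0.752,-0.108],"w":[0.004,-0.0],"ee":[-0.069,0.356,0.463],"u":[-4.326,-0.047]}
{"k":9,"theta":[0.752,-0.108],"w":[0.004,-0.0],"ee":[-0.069,0.356,0.463],"u":[-4.33,-0.046]}
{"k":10,"theta":[0.752,-0.108],"w":[0.005,-0.0],"ee":[-0.069,0.357,0.463],"u":[-4.333,-0.046]}
{"k":11,"theta":[0.752,-0.108],"w":[0.005,-0.0],"ee":[-0.069,0.357,0.463],"u":[-4.336,-0.045]}
{"k":12,"theta":[0.752,-0.108],"w":[0.005,-0.0],"ee":[-0.069,0.357,0.463],"u":[-4.338,-0.045]}
{"k":13,"theta":[0.752,-0.108],"w":[0.005,-0.0],"ee":[-0.069,0.357,0.463],"u":[-4.339,-0.045]}
{"k":14,"theta":[0.753,-0.108],"w":[0.005,-0.0],"ee":[-0.069,0.357,0.463],"u":[-4.34,-0.045]}
{"k":15,"theta":[0.753,-0.108],"w":[0.005,-0.0],"ee":[-0.069,0.357,0.463],"u":[-4.341,-0.045]}
{"k":16,"theta":[0.753,-0.108],"w":[0.005,-0.0],"ee":[-0.069,0.357,0.463],"u":[-28.308,3.106]}
{"k":17,"theta":[0.732,-0.109],"w":[-2.064,-0.098],"ee":[-0.068,0.349,0.469],"u":[2.411,-0.955]}
{"k":18,"theta":[0.697,-0.11],"w":[-1.445,-0.011],"ee":[-0.067,0.335,0.479],"u":[1.037,-0.812]}
{"k":19,"theta":[0.673,-0.11],"w":[-0.971,0.019],"ee":[-0.066,0.325,0.486],"u":[-0.068,-0.647]}
{"k":20,"theta":[0.657,-0.11],"w":[-0.609,0.022],"ee":[-0.065,0.319,0.49],"u":[-0.957,-0.491]}
{"k":21,"theta":[0.648,-0.109],"w":[-0.335,0.017],"ee":[-0.065,0.315,0.493],"u":[-1.672,-0.359]}
{"k":22,"theta":[0.643,-0.109],"w":[-0.13,0.011],"ee":[-0.065,0.313,0.494],"u":[-2.247,-0.252]}
{"k":23,"theta":[0.642,-0.109],"w":[0.022,0.006],"ee":[-0.065,0.312,0.495],"u":[-2.708,-0.169]}
{"k":24,"theta":[0.643,-0.109],"w":[0.13,0.003],"ee":[-0.065,0.313,0.494],"u":[-3.072,-0.108]}
{"k":25,"theta":[0.647,-0.109],"w":[0.206,0.002],"ee":[-0.065,0.314,0.493],"u":[-3.363,-0.062]}
{"k":26,"theta":[0.651,-0.108],"w":[0.257,0.001],"ee":[-0.065,0.316,0.492],"u":[-3.595,-0.03]}
{"k":27,"theta":[0.657,-0.108],"w":[0.288,0.001],"ee":[-0.065,0.318,0.49],"u":[-3.778,-0.007]}
{"k":28,"theta":[0.663,-0.108],"w":[0.306,0.001],"ee":[-0.066,0.321,0.489],"u":[-3.923,0.009]}
{"k":29,"theta":[0.669,-0.108],"w":[0.312,0.001],"ee":[-0.066,0.323,0.487],"u":[-4.037,0.019]}
{"k":30,"theta":[0.675,-0.108],"w":[0.31,0.001],"ee":[-0.066,0.326,0.485],"u":[-4.126,0.026]}
{"k":31,"theta":[0.681,-0.108],"w":[0.302,0.001],"ee":[-0.067,0.328,0.484],"u":[-4.195,0.029]}
{"k":32,"theta":[0.687,-0.108],"w":[0.29,0.001],"ee":[-0.067,0.331,0.482],"u":[-4.248,0.03]}
{"k":33,"theta":[0.693,-0.108],"w":[0.275,0.001],"ee":[-0.067,0.333,0.48],"u":[-4.288,0.029]}
{"k":34,"theta":[0.698,-0.108],"w":[0.259,0.0],"ee":[-0.067,0.335,0.479],"u":[-4.318,0.027]}
{"k":35,"theta":[0.703,-0.108],"w":[0.242,0.0],"ee":[-0.068,0.337,0.477],"u":[-4.341,0.024]}
{"k":36,"theta":[0.708,-0.108],"w":[0.224,0.0],"ee":[-0.068,0.339,0.476],"u":[-4.357,0.02]}
{"k":37,"theta":[0.712,-0.108],"w":[0.207,0.0],"ee":[-0.068,0.341,0.475],"u":[-4.368,0.016]}
{"k":38,"theta":[0.716,-0.108],"w":[0.19,0.0],"ee":[-0.068,0.342,0.474],"u":[-4.375,0.012]}
{"k":39,"theta":[0.72,-0.108],"w":[0.174,0.0],"ee":[-0.068,0.344,0.473],"u":[-4.38,0.008]}
{"k":40,"theta":[0.723,-0.108],"w":[0.159,-0.0],"ee":[-0.068,0.345,0.472],"u":[-4.382,0.004]}
{"k":41,"theta":[0.726,-0.108],"w":[0.145,-0.0],"ee":[-0.068,0.346,0.471],"u":[-4.382,0.0]}
{"k":42,"theta":[0.729,-0.108],"w":[0.131,-0.0],"ee":[-0.068,0.347,0.47],"u":[-4.382,-0.003]}
{"k":43,"theta":[0.731,-0.108],"w":[0.119,-0.0],"ee":[-0.068,0.348,0.469],"u":[-4.38,-0.007]}
{"k":44,"theta":[0.734,-0.108],"w":[0.107,-0.0],"ee":[-0.068,0.349,0.468],"u":[-4.378,-0.01]}
{"k":45,"theta":[0.736,-0.108],"w":[0.097,-0.0],"ee":[-0.069,0.35,0.468],"u":[-4.376,-0.013]}
{"k":46,"theta":[0.738,-0.108],"w":[0.087,-0.0],"ee":[-0.069,0.351,0.467],"u":[-4.373,-0.016]}
{"k":47,"theta":[0.739,-0.108],"w":[0.078,-0.0],"ee":[-0.069,0.352,0.467],"u":[-4.371,-0.019]}
{"k":48,"theta":[0.741,-0.108],"w":[0.07,-0.0],"ee":[-0.069,0.352,0.466],"u":[-4.368,-0.021]}
{"k":49,"theta":[0.742,-0.108],"w":[0.063,-0.0],"ee":[-0.069,0.353,0.466],"u":[-4.365,-0.024]}
{"k":50,"theta":[0.743,-0.108],"w":[0.056,-0.0],"ee":[-0.069,0.353,0.466],"u":[-4.362,-0.026]}
{"k":51,"theta":[0.744,-0.108],"w":[0.051,-0.0],"ee":[-0.069,0.354,0.465],"u":[-4.36,-0.028]}
{"k":52,"theta":[0.745,-0.108],"w":[0.045,0.0],"ee":[-0.069,0.354,0.465],"u":[-4.358,-0.029]}
{"k":53,"theta":[0.746,-0.108],"w":[0.04,0.0],"ee":[-0.069,0.354,0.465],"u":[-4.355,-0.031]}
{"k":54,"theta":[0.747,-0.108],"w":[0.036,0.0],"ee":[-0.069,0.355,0.464],"u":[-4.353,-0.032]}
{"k":55,"theta":[0.748,-0.108],"w":[0.032,0.0],"ee":[-0.069,0.355,0.464]}
{"summary": "final ee position (m): -0.069 0.355 0.464"}
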